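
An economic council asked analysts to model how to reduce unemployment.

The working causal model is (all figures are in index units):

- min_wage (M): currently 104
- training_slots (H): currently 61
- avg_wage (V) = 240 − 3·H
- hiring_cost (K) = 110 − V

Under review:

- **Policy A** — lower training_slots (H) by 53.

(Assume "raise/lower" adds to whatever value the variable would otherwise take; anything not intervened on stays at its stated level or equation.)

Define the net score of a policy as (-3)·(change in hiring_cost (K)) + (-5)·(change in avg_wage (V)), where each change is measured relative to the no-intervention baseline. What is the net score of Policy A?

Baseline:
  H = 61
  V = 240 − 3·61 = 57
  K = 110 − 57 = 53
Policy A (H − 53):
  H = 61 − 53 = 8
  V = 240 − 3·8 = 216
  K = 110 − 216 = -106
ΔK = -106 − 53 = -159; ΔV = 216 − 57 = 159
Score = (-3)·(-159) + (-5)·159 = -318

-318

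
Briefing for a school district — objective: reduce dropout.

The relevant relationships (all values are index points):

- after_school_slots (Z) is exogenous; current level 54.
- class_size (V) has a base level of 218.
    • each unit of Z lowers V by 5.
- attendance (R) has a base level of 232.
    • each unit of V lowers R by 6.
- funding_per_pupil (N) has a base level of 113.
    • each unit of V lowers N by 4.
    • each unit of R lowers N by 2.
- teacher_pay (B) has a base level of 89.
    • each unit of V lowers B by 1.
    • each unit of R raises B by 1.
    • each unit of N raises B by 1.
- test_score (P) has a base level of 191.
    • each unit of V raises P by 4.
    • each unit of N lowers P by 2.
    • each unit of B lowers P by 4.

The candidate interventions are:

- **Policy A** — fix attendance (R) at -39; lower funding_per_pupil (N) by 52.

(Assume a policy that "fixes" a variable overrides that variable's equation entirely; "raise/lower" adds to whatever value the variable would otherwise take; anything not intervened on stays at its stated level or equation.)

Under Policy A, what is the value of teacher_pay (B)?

Policy A (R := -39, N − 52):
  Z = 54
  V = 218 − 5·54 = -52
  R = -39
  N = 113 − 4·(-52) − 2·(-39) (−52 from intervention) = 347
  B = 89 − (-52) + (-39) + 347 = 449

449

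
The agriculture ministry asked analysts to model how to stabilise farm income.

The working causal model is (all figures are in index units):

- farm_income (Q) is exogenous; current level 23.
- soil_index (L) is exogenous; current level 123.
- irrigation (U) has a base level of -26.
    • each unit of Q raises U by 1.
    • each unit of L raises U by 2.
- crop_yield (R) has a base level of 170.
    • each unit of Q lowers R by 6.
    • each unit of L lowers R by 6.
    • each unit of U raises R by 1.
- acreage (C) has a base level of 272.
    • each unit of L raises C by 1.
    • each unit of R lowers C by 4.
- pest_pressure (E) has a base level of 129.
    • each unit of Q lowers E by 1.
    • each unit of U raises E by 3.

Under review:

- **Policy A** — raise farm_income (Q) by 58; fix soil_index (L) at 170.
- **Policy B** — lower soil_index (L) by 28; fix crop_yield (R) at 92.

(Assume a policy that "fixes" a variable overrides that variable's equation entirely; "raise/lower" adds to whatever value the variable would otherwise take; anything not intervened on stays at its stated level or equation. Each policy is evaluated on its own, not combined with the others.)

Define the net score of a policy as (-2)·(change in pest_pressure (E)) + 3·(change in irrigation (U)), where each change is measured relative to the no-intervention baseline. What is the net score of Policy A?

Baseline:
  Q = 23
  L = 123
  U = -26 + 23 + 2·123 = 243
  E = 129 − 23 + 3·243 = 835
Policy A (Q + 58, L := 170):
  Q = 23 + 58 = 81
  L = 170
  U = -26 + 81 + 2·170 = 395
  E = 129 − 81 + 3·395 = 1233
ΔE = 1233 − 835 = 398; ΔU = 395 − 243 = 152
Score = (-2)·398 + 3·152 = -340

-340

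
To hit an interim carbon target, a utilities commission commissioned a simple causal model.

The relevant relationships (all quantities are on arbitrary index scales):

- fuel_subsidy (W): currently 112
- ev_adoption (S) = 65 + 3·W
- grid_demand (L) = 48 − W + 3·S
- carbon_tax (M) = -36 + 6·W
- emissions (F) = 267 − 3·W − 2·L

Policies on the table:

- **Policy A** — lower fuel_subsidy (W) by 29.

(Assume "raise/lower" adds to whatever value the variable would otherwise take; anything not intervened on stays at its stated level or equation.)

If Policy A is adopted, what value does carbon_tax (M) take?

Policy A (W − 29):
  W = 112 − 29 = 83
  M = -36 + 6·83 = 462

462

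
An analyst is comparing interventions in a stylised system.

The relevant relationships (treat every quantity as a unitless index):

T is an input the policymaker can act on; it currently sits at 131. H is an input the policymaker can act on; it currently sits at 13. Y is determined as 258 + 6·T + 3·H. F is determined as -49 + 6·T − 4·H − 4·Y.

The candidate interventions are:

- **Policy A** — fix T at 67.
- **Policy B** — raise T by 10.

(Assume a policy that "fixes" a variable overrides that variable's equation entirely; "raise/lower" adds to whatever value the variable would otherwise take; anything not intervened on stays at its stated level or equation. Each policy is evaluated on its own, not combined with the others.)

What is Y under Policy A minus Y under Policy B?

Policy A (T := 67):
  T = 67
  H = 13
  Y = 258 + 6·67 + 3·13 = 699
Policy B (T + 10):
  T = 131 + 10 = 141
  H = 13
  Y = 258 + 6·141 + 3·13 = 1143
Y: 699 − 1143 = -444

-444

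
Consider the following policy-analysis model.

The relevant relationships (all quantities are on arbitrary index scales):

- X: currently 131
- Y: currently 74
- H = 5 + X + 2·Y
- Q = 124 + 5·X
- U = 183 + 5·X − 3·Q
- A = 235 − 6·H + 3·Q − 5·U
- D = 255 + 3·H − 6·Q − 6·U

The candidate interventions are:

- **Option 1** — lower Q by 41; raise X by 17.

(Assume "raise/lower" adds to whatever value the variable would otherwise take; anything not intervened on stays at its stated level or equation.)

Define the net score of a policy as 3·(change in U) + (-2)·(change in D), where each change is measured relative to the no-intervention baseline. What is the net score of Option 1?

-279

Baseline:
  X = 131
  Y = 74
  H = 5 + 131 + 2·74 = 284
  Q = 124 + 5·131 = 779
  U = 183 + 5·131 − 3·779 = -1499
  D = 255 + 3·284 − 6·779 − 6·(-1499) = 5427
Option 1 (Q − 41, X + 17):
  X = 131 + 17 = 148
  Y = 74
  H = 5 + 148 + 2·74 = 301
  Q = 124 + 5·148 (−41 from intervention) = 823
  U = 183 + 5·148 − 3·823 = -1546
  D = 255 + 3·301 − 6·823 − 6·(-1546) = 5496
ΔU = -1546 − (-1499) = -47; ΔD = 5496 − 5427 = 69
Score = 3·(-47) + (-2)·69 = -279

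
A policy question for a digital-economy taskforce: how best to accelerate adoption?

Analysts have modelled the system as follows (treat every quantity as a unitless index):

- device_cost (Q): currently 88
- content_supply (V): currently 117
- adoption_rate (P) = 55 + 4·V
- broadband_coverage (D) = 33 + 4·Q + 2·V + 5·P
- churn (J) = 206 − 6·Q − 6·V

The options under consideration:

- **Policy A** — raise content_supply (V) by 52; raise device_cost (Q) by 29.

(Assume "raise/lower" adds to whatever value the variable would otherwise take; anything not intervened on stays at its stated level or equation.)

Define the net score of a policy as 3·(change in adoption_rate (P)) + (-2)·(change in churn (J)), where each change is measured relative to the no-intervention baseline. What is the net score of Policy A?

1596

Baseline:
  Q = 88
  V = 117
  P = 55 + 4·117 = 523
  J = 206 − 6·88 − 6·117 = -1024
Policy A (V + 52, Q + 29):
  Q = 88 + 29 = 117
  V = 117 + 52 = 169
  P = 55 + 4·169 = 731
  J = 206 − 6·117 − 6·169 = -1510
ΔP = 731 − 523 = 208; ΔJ = -1510 − (-1024) = -486
Score = 3·208 + (-2)·(-486) = 1596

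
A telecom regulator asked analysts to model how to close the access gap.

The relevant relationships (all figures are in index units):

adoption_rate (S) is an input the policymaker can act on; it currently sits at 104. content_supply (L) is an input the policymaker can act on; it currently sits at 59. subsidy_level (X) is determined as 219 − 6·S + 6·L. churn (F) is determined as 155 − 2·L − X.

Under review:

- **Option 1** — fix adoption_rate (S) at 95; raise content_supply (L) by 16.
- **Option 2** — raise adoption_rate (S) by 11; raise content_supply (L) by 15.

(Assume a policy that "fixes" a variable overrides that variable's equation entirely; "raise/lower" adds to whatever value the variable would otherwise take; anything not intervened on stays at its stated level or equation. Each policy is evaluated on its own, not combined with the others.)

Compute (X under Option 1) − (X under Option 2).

126

Option 1 (S := 95, L + 16):
  S = 95
  L = 59 + 16 = 75
  X = 219 − 6·95 + 6·75 = 99
Option 2 (S + 11, L + 15):
  S = 104 + 11 = 115
  L = 59 + 15 = 74
  X = 219 − 6·115 + 6·74 = -27
X: 99 − (-27) = 126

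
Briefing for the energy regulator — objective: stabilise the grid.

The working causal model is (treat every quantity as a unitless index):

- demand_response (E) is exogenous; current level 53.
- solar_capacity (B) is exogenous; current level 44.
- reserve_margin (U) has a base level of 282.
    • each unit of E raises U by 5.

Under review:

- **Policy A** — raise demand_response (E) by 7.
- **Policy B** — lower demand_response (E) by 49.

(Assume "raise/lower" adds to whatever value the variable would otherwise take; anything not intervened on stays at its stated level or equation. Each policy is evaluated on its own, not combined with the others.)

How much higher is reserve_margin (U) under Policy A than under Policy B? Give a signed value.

Policy A (E + 7):
  E = 53 + 7 = 60
  U = 282 + 5·60 = 582
Policy B (E − 49):
  E = 53 − 49 = 4
  U = 282 + 5·4 = 302
U: 582 − 302 = 280

280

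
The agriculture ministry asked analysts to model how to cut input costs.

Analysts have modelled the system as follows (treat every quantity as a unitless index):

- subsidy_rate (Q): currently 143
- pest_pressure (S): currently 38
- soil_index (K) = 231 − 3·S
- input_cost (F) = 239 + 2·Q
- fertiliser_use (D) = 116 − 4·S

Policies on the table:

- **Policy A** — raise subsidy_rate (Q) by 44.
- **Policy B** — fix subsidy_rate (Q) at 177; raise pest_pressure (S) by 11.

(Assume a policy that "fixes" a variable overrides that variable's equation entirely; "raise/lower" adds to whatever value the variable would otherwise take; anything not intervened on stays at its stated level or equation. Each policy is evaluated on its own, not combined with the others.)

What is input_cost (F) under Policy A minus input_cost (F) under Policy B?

Policy A (Q + 44):
  Q = 143 + 44 = 187
  F = 239 + 2·187 = 613
Policy B (Q := 177, S + 11):
  Q = 177
  F = 239 + 2·177 = 593
F: 613 − 593 = 20

20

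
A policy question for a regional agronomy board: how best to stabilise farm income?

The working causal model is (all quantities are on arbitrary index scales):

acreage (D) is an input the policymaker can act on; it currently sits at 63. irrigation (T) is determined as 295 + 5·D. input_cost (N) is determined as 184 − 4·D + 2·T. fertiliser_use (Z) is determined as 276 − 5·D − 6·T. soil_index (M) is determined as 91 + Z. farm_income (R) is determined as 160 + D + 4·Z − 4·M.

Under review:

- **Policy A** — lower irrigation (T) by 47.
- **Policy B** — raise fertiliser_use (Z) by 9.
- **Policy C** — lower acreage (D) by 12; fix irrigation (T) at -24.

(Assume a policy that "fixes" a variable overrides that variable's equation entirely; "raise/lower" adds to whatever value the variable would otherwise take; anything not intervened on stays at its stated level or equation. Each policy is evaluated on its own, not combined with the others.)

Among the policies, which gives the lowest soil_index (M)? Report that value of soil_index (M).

-3599

Policy A (T − 47):
  D = 63
  T = 295 + 5·63 (−47 from intervention) = 563
  Z = 276 − 5·63 − 6·563 = -3417
  M = 91 + (-3417) = -3326
Policy B (Z + 9):
  D = 63
  T = 295 + 5·63 = 610
  Z = 276 − 5·63 − 6·610 (+9 from intervention) = -3690
  M = 91 + (-3690) = -3599
Policy C (D − 12, T := -24):
  D = 63 − 12 = 51
  T = -24
  Z = 276 − 5·51 − 6·(-24) = 165
  M = 91 + 165 = 256
Comparing — Policy A: M=-3326, Policy B: M=-3599, Policy C: M=256. Lowest is -3599 (Policy B).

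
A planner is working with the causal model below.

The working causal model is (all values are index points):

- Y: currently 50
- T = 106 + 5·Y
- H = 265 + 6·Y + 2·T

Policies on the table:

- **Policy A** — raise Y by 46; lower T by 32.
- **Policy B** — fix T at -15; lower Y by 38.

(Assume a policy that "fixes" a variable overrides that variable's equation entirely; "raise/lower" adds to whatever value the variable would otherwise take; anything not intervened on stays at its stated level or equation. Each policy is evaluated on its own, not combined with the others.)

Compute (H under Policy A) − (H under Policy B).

1642

Policy A (Y + 46, T − 32):
  Y = 50 + 46 = 96
  T = 106 + 5·96 (−32 from intervention) = 554
  H = 265 + 6·96 + 2·554 = 1949
Policy B (T := -15, Y − 38):
  Y = 50 − 38 = 12
  T = -15
  H = 265 + 6·12 + 2·(-15) = 307
H: 1949 − 307 = 1642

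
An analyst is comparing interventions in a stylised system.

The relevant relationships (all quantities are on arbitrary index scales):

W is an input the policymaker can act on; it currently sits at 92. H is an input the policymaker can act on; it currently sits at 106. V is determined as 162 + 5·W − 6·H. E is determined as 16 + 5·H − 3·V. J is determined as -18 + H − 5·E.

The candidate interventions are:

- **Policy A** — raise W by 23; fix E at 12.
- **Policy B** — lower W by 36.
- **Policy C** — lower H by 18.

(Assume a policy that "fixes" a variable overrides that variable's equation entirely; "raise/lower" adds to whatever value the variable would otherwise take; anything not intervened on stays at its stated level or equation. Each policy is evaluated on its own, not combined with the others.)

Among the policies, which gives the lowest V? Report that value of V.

Policy A (W + 23, E := 12):
  W = 92 + 23 = 115
  H = 106
  V = 162 + 5·115 − 6·106 = 101
Policy B (W − 36):
  W = 92 − 36 = 56
  H = 106
  V = 162 + 5·56 − 6·106 = -194
Policy C (H − 18):
  W = 92
  H = 106 − 18 = 88
  V = 162 + 5·92 − 6·88 = 94
Comparing — Policy A: V=101, Policy B: V=-194, Policy C: V=94. Lowest is -194 (Policy B).

-194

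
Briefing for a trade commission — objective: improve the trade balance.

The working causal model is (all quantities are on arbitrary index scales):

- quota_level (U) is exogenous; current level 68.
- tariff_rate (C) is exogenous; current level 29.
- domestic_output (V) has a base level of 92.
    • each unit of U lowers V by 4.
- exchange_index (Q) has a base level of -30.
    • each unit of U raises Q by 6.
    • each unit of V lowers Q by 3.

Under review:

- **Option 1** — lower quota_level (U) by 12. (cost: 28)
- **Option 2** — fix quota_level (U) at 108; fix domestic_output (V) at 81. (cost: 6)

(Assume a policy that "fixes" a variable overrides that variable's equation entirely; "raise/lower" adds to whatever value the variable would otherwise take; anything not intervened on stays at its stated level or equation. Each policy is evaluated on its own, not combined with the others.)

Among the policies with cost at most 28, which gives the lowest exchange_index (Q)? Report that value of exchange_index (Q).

375

Option 1 (U − 12):
  U = 68 − 12 = 56
  V = 92 − 4·56 = -132
  Q = -30 + 6·56 − 3·(-132) = 702
Option 2 (U := 108, V := 81):
  U = 108
  V = 81
  Q = -30 + 6·108 − 3·81 = 375
Comparing — Option 1: Q=702, Option 2: Q=375. Lowest is 375 (Option 2).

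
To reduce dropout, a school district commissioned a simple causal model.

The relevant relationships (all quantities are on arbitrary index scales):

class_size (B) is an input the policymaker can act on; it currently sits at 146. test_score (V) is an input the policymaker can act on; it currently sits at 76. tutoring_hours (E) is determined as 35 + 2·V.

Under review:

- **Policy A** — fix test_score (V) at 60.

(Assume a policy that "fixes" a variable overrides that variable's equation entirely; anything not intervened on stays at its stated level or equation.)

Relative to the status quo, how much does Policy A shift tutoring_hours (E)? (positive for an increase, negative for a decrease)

Baseline:
  V = 76
  E = 35 + 2·76 = 187
Policy A (V := 60):
  V = 60
  E = 35 + 2·60 = 155
Change in E: 155 − 187 = -32

-32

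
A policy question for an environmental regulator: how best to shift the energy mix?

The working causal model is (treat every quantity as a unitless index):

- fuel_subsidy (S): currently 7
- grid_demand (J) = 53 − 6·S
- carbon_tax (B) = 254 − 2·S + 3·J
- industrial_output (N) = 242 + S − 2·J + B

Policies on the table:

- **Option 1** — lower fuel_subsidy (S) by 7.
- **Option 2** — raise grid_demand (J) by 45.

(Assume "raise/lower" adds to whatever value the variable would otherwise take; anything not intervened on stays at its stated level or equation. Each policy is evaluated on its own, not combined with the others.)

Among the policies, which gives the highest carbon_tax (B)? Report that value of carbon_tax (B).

Option 1 (S − 7):
  S = 7 − 7 = 0
  J = 53 − 6·0 = 53
  B = 254 − 2·0 + 3·53 = 413
Option 2 (J + 45):
  S = 7
  J = 53 − 6·7 (+45 from intervention) = 56
  B = 254 − 2·7 + 3·56 = 408
Comparing — Option 1: B=413, Option 2: B=408. Highest is 413 (Option 1).

413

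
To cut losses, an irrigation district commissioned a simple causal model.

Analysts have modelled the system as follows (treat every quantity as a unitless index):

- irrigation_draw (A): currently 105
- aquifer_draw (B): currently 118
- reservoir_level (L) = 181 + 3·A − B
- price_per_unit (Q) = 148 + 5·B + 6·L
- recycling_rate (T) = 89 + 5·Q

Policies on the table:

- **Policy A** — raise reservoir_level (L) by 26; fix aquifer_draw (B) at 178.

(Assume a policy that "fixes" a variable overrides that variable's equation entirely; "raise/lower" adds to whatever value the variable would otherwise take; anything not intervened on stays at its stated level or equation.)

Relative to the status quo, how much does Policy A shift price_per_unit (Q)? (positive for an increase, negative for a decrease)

96

Baseline:
  A = 105
  B = 118
  L = 181 + 3·105 − 118 = 378
  Q = 148 + 5·118 + 6·378 = 3006
Policy A (L + 26, B := 178):
  A = 105
  B = 178
  L = 181 + 3·105 − 178 (+26 from intervention) = 344
  Q = 148 + 5·178 + 6·344 = 3102
Change in Q: 3102 − 3006 = 96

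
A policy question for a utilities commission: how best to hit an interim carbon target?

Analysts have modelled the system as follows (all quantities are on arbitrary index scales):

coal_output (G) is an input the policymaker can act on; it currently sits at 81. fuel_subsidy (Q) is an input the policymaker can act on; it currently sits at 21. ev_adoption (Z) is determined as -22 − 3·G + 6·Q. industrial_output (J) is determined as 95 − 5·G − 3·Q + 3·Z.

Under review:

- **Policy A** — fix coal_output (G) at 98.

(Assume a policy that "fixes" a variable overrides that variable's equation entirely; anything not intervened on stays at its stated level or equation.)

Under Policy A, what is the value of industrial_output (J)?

Policy A (G := 98):
  G = 98
  Q = 21
  Z = -22 − 3·98 + 6·21 = -190
  J = 95 − 5·98 − 3·21 + 3·(-190) = -1028

-1028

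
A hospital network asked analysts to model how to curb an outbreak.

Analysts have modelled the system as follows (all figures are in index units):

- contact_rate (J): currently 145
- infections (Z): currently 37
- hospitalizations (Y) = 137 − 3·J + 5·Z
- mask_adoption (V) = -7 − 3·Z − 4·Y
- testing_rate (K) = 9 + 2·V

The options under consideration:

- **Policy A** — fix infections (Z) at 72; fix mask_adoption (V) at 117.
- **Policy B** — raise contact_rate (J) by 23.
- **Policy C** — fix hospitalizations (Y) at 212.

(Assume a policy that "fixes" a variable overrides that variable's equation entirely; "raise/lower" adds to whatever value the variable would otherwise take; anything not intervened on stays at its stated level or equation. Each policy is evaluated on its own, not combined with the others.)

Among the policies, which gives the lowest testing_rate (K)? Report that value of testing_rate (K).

-1923

Policy A (Z := 72, V := 117):
  J = 145
  Z = 72
  Y = 137 − 3·145 + 5·72 = 62
  V = 117
  K = 9 + 2·117 = 243
Policy B (J + 23):
  J = 145 + 23 = 168
  Z = 37
  Y = 137 − 3·168 + 5·37 = -182
  V = -7 − 3·37 − 4·(-182) = 610
  K = 9 + 2·610 = 1229
Policy C (Y := 212):
  J = 145
  Z = 37
  Y = 212
  V = -7 − 3·37 − 4·212 = -966
  K = 9 + 2·(-966) = -1923
Comparing — Policy A: K=243, Policy B: K=1229, Policy C: K=-1923. Lowest is -1923 (Policy C).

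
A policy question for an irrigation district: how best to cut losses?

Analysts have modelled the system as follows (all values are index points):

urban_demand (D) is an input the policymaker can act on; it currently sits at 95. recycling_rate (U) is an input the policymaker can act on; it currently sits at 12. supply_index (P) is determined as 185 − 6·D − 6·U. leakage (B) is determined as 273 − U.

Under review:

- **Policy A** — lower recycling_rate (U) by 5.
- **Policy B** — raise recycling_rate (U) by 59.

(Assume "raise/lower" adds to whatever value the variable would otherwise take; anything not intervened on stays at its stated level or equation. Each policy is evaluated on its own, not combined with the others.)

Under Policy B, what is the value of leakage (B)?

Policy B (U + 59):
  U = 12 + 59 = 71
  B = 273 − 71 = 202

202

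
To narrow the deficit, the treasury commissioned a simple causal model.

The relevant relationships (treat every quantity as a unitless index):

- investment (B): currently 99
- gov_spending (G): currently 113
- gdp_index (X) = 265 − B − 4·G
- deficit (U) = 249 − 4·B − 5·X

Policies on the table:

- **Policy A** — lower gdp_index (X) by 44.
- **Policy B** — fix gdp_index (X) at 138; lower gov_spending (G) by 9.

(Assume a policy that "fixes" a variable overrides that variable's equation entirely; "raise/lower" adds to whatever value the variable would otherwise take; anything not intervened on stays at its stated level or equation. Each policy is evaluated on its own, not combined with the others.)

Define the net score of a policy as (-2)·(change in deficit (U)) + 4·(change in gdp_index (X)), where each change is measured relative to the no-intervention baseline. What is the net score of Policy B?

5936

Baseline:
  B = 99
  G = 113
  X = 265 − 99 − 4·113 = -286
  U = 249 − 4·99 − 5·(-286) = 1283
Policy B (X := 138, G − 9):
  B = 99
  G = 113 − 9 = 104
  X = 138
  U = 249 − 4·99 − 5·138 = -837
ΔU = -837 − 1283 = -2120; ΔX = 138 − (-286) = 424
Score = (-2)·(-2120) + 4·424 = 5936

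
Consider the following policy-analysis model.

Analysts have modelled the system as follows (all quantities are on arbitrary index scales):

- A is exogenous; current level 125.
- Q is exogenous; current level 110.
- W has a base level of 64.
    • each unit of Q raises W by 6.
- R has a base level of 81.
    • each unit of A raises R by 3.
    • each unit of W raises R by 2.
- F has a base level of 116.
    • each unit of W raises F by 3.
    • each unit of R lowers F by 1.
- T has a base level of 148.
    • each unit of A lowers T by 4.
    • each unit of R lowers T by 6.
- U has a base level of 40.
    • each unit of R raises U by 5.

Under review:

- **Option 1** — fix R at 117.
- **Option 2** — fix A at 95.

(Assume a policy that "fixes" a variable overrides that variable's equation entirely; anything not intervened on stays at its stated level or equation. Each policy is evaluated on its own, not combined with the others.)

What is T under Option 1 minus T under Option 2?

Option 1 (R := 117):
  A = 125
  Q = 110
  W = 64 + 6·110 = 724
  R = 117
  T = 148 − 4·125 − 6·117 = -1054
Option 2 (A := 95):
  A = 95
  Q = 110
  W = 64 + 6·110 = 724
  R = 81 + 3·95 + 2·724 = 1814
  T = 148 − 4·95 − 6·1814 = -11116
T: -1054 − (-11116) = 10062

10062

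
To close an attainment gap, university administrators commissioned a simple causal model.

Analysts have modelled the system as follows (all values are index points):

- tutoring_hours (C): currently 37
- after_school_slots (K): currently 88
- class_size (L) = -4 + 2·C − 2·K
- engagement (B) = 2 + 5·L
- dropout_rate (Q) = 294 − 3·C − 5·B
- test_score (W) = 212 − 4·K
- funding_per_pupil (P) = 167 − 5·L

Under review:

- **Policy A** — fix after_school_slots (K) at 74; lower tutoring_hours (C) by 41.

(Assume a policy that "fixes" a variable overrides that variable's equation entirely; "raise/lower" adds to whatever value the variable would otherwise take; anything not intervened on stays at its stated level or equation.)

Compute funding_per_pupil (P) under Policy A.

967

Policy A (K := 74, C − 41):
  C = 37 − 41 = -4
  K = 74
  L = -4 + 2·(-4) − 2·74 = -160
  P = 167 − 5·(-160) = 967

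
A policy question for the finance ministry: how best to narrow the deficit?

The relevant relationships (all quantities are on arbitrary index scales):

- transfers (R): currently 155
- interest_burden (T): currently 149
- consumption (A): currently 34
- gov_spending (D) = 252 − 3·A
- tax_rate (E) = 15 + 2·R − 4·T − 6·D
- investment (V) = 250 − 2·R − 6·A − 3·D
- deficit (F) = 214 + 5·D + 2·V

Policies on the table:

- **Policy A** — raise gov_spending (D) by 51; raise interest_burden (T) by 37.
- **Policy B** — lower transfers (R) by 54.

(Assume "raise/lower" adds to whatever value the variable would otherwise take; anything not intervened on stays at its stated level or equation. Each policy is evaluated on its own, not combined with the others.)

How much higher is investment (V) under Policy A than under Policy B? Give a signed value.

Policy A (D + 51, T + 37):
  R = 155
  A = 34
  D = 252 − 3·34 (+51 from intervention) = 201
  V = 250 − 2·155 − 6·34 − 3·201 = -867
Policy B (R − 54):
  R = 155 − 54 = 101
  A = 34
  D = 252 − 3·34 = 150
  V = 250 − 2·101 − 6·34 − 3·150 = -606
V: -867 − (-606) = -261

-261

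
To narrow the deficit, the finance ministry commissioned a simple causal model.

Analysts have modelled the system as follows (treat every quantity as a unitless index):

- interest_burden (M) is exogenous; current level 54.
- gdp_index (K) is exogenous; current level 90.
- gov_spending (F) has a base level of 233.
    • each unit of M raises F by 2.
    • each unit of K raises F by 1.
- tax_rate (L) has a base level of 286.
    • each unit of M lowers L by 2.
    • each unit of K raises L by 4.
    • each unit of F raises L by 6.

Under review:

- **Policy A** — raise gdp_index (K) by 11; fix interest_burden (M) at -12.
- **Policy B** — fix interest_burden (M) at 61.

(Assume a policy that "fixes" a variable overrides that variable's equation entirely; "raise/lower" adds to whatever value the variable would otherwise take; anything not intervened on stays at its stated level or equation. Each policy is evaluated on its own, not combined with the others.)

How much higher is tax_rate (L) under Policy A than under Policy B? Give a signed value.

Policy A (K + 11, M := -12):
  M = -12
  K = 90 + 11 = 101
  F = 233 + 2·(-12) + 101 = 310
  L = 286 − 2·(-12) + 4·101 + 6·310 = 2574
Policy B (M := 61):
  M = 61
  K = 90
  F = 233 + 2·61 + 90 = 445
  L = 286 − 2·61 + 4·90 + 6·445 = 3194
L: 2574 − 3194 = -620

-620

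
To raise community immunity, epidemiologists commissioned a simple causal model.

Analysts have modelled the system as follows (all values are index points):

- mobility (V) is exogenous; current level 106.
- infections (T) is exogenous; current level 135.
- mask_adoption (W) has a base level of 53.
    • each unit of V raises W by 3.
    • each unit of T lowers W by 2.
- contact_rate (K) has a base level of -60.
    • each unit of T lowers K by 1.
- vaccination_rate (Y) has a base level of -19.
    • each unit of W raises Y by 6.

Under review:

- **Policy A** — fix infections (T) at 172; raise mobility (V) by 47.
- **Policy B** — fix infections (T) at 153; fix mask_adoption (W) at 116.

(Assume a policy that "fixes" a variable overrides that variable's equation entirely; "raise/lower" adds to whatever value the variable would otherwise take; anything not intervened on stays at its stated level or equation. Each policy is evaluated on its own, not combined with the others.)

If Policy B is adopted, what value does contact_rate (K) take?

-213

Policy B (T := 153, W := 116):
  T = 153
  K = -60 − 153 = -213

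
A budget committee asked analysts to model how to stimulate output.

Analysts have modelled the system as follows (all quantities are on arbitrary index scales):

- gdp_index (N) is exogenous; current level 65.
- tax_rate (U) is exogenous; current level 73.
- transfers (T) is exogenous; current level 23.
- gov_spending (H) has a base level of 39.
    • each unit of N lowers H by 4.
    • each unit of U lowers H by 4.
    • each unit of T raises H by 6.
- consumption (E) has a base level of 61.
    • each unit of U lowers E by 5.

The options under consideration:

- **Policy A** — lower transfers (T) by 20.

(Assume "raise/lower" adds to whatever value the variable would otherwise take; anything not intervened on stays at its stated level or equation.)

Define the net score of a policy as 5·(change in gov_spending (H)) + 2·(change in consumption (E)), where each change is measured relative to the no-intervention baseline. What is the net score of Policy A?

Baseline:
  N = 65
  U = 73
  T = 23
  H = 39 − 4·65 − 4·73 + 6·23 = -375
  E = 61 − 5·73 = -304
Policy A (T − 20):
  N = 65
  U = 73
  T = 23 − 20 = 3
  H = 39 − 4·65 − 4·73 + 6·3 = -495
  E = 61 − 5·73 = -304
ΔH = -495 − (-375) = -120; ΔE = -304 − (-304) = 0
Score = 5·(-120) + 2·0 = -600

-600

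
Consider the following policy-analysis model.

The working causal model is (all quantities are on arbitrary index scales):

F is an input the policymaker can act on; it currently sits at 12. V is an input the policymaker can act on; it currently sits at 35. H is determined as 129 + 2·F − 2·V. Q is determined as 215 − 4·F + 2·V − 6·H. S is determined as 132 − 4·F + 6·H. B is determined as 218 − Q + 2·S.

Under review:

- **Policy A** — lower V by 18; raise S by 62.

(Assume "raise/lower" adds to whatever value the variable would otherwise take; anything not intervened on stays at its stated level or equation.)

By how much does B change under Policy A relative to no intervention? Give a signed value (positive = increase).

Baseline:
  F = 12
  V = 35
  H = 129 + 2·12 − 2·35 = 83
  Q = 215 − 4·12 + 2·35 − 6·83 = -261
  S = 132 − 4·12 + 6·83 = 582
  B = 218 − (-261) + 2·582 = 1643
Policy A (V − 18, S + 62):
  F = 12
  V = 35 − 18 = 17
  H = 129 + 2·12 − 2·17 = 119
  Q = 215 − 4·12 + 2·17 − 6·119 = -513
  S = 132 − 4·12 + 6·119 (+62 from intervention) = 860
  B = 218 − (-513) + 2·860 = 2451
Change in B: 2451 − 1643 = 808

808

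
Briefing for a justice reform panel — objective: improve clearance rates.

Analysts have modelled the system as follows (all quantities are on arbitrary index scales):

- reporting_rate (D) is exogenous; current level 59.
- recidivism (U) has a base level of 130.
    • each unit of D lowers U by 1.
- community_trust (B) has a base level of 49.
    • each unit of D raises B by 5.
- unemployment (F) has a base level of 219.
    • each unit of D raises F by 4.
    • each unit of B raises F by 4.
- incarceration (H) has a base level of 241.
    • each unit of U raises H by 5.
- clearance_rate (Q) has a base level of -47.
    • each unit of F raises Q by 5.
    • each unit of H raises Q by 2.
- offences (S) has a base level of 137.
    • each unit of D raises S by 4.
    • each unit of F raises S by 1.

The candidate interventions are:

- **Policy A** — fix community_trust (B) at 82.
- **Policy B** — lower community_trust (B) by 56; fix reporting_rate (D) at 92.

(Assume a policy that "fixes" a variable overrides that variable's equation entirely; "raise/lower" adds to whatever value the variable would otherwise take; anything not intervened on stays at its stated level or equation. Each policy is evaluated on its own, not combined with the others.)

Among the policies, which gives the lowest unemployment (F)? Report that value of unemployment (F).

783

Policy A (B := 82):
  D = 59
  B = 82
  F = 219 + 4·59 + 4·82 = 783
Policy B (B − 56, D := 92):
  D = 92
  B = 49 + 5·92 (−56 from intervention) = 453
  F = 219 + 4·92 + 4·453 = 2399
Comparing — Policy A: F=783, Policy B: F=2399. Lowest is 783 (Policy A).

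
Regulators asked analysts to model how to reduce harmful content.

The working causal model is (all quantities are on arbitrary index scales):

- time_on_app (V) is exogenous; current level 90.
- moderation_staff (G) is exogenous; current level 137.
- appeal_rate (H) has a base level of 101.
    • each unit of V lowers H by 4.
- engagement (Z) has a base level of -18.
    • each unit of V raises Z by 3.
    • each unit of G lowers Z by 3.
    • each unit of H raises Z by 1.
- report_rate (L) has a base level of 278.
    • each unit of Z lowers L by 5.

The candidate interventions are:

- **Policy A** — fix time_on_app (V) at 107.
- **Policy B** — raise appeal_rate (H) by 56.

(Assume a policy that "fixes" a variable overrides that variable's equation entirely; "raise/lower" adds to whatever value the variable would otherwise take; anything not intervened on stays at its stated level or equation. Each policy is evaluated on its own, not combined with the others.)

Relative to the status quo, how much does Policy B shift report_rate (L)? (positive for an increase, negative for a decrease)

Baseline:
  V = 90
  G = 137
  H = 101 − 4·90 = -259
  Z = -18 + 3·90 − 3·137 + (-259) = -418
  L = 278 − 5·(-418) = 2368
Policy B (H + 56):
  V = 90
  G = 137
  H = 101 − 4·90 (+56 from intervention) = -203
  Z = -18 + 3·90 − 3·137 + (-203) = -362
  L = 278 − 5·(-362) = 2088
Change in L: 2088 − 2368 = -280

-280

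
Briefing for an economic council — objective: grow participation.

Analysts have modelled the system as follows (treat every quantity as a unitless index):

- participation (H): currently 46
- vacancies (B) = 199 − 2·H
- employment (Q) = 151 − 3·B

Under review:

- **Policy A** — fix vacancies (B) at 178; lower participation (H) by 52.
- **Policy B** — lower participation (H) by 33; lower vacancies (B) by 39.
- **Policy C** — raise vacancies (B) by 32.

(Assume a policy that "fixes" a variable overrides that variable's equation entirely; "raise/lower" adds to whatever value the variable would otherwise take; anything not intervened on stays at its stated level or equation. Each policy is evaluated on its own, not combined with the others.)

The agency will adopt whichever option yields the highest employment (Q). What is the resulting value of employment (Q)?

-251

Policy A (B := 178, H − 52):
  H = 46 − 52 = -6
  B = 178
  Q = 151 − 3·178 = -383
Policy B (H − 33, B − 39):
  H = 46 − 33 = 13
  B = 199 − 2·13 (−39 from intervention) = 134
  Q = 151 − 3·134 = -251
Policy C (B + 32):
  H = 46
  B = 199 − 2·46 (+32 from intervention) = 139
  Q = 151 − 3·139 = -266
Comparing — Policy A: Q=-383, Policy B: Q=-251, Policy C: Q=-266. Highest is -251 (Policy B).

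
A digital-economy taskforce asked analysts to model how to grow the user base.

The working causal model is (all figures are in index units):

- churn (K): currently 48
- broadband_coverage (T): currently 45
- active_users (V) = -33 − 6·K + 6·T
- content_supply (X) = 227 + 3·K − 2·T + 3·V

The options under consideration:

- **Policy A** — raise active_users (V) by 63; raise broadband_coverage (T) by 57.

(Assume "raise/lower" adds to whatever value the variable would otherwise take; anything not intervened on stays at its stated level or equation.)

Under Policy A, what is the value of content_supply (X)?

1229

Policy A (V + 63, T + 57):
  K = 48
  T = 45 + 57 = 102
  V = -33 − 6·48 + 6·102 (+63 from intervention) = 354
  X = 227 + 3·48 − 2·102 + 3·354 = 1229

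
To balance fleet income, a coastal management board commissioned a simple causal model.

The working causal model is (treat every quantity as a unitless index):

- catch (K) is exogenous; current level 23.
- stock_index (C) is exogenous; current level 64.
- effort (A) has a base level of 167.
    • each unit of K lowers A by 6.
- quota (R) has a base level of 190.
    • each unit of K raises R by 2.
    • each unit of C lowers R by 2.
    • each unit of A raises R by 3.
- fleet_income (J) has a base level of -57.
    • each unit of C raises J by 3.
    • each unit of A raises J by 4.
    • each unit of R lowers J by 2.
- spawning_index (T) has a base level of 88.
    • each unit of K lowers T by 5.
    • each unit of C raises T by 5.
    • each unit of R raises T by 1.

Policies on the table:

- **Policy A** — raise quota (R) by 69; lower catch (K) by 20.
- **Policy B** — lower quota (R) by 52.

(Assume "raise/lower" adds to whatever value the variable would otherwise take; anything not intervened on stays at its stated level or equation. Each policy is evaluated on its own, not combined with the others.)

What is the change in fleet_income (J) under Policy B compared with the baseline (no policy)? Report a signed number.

104

Baseline:
  K = 23
  C = 64
  A = 167 − 6·23 = 29
  R = 190 + 2·23 − 2·64 + 3·29 = 195
  J = -57 + 3·64 + 4·29 − 2·195 = -139
Policy B (R − 52):
  K = 23
  C = 64
  A = 167 − 6·23 = 29
  R = 190 + 2·23 − 2·64 + 3·29 (−52 from intervention) = 143
  J = -57 + 3·64 + 4·29 − 2·143 = -35
Change in J: -35 − (-139) = 104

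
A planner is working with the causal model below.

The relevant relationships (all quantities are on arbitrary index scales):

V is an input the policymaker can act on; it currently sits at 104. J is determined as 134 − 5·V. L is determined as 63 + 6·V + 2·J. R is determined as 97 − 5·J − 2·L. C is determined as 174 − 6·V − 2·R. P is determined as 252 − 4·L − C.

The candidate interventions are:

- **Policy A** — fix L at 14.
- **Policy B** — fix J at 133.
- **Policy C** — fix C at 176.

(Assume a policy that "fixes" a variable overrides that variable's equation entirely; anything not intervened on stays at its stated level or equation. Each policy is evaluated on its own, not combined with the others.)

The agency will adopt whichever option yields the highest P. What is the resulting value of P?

Policy A (L := 14):
  V = 104
  J = 134 − 5·104 = -386
  L = 14
  R = 97 − 5·(-386) − 2·14 = 1999
  C = 174 − 6·104 − 2·1999 = -4448
  P = 252 − 4·14 − (-4448) = 4644
Policy B (J := 133):
  V = 104
  J = 133
  L = 63 + 6·104 + 2·133 = 953
  R = 97 − 5·133 − 2·953 = -2474
  C = 174 − 6·104 − 2·(-2474) = 4498
  P = 252 − 4·953 − 4498 = -8058
Policy C (C := 176):
  V = 104
  J = 134 − 5·104 = -386
  L = 63 + 6·104 + 2·(-386) = -85
  R = 97 − 5·(-386) − 2·(-85) = 2197
  C = 176
  P = 252 − 4·(-85) − 176 = 416
Comparing — Policy A: P=4644, Policy B: P=-8058, Policy C: P=416. Highest is 4644 (Policy A).

4644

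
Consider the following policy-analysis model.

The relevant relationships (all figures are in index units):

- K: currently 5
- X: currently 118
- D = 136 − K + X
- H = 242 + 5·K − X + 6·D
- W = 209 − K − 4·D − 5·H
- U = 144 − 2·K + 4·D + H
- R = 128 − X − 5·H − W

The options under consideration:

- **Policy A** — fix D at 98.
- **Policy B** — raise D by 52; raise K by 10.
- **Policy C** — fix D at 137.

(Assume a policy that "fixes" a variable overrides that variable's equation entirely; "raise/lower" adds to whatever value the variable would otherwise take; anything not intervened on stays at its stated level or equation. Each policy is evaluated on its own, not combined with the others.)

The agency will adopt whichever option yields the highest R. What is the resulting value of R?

Policy A (D := 98):
  K = 5
  X = 118
  D = 98
  H = 242 + 5·5 − 118 + 6·98 = 737
  W = 209 − 5 − 4·98 − 5·737 = -3873
  R = 128 − 118 − 5·737 − (-3873) = 198
Policy B (D + 52, K + 10):
  K = 5 + 10 = 15
  X = 118
  D = 136 − 15 + 118 (+52 from intervention) = 291
  H = 242 + 5·15 − 118 + 6·291 = 1945
  W = 209 − 15 − 4·291 − 5·1945 = -10695
  R = 128 − 118 − 5·1945 − (-10695) = 980
Policy C (D := 137):
  K = 5
  X = 118
  D = 137
  H = 242 + 5·5 − 118 + 6·137 = 971
  W = 209 − 5 − 4·137 − 5·971 = -5199
  R = 128 − 118 − 5·971 − (-5199) = 354
Comparing — Policy A: R=198, Policy B: R=980, Policy C: R=354. Highest is 980 (Policy B).

980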